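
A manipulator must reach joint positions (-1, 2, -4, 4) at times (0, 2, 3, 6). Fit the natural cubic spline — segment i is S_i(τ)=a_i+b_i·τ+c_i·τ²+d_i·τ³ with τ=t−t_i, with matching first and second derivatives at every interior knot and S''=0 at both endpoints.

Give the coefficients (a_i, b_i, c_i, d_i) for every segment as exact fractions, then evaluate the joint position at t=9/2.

  seg 0: a=-1 b=1247/282 c=0 d=-103/141
  seg 1: a=2 b=-1225/282 c=-206/47 d=769/282
  seg 2: a=-4 b=-695/141 c=357/94 d=-119/282
S(9/2) = -3213/752

Δ: Δ0=3/2, Δ1=-6, Δ2=8/3
row 1: diag=6, rhs=-45; c'=1/6, d'=-15/2
row 2: denom=8−1·1/6=47/6; d'=(52−1·-15/2)/(47/6)=357/47
back: M2=357/47
back: M1=-15/2−1/6·357/47=-412/47
M: M0=0, M1=-412/47, M2=357/47, M3=0
seg 0: a=-1, c=M0/2=0, d=(M1−M0)/(6·2)=-103/141, b=Δ0−h0·(2M0+M1)/6=1247/282
seg 1: a=2, c=M1/2=-206/47, d=(M2−M1)/(6·1)=769/282, b=Δ1−h1·(2M1+M2)/6=-1225/282
seg 2: a=-4, c=M2/2=357/94, d=(M3−M2)/(6·3)=-119/282, b=Δ2−h2·(2M2+M3)/6=-695/141
t_q=9/2 → seg 2, τ=3/2; S=-4+-695/141·τ+357/94·τ²+-119/282·τ³=-3213/752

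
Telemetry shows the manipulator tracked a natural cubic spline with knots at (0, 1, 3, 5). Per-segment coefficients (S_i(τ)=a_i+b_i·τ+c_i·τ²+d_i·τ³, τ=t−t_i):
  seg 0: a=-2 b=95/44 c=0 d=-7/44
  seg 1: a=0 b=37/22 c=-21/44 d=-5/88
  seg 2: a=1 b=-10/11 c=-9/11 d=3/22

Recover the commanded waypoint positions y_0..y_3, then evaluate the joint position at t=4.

y_0=-2 y_1=0 y_2=1 y_3=-3
S(4) = -13/22

y_0 = S_0(0) = a_0 = -2
y_1 = S_1(0) = a_1 = 0
y_2 = S_2(0) = a_2 = 1
y_3 = S_2(2) = -3
t_q=4 is in segment 2 (τ=1); S_2(τ)=-13/22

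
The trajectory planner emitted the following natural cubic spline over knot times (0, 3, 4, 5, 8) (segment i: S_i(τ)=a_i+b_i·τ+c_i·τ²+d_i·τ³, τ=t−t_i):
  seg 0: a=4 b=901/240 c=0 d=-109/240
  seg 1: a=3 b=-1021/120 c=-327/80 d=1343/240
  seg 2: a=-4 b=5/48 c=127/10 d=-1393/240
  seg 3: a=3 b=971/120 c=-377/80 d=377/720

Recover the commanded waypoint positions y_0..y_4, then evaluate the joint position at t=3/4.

y_0=4 y_1=3 y_2=-4 y_3=3 y_4=-1
S(3/4) = 6783/1024

y_0 = S_0(0) = a_0 = 4
y_1 = S_1(0) = a_1 = 3
y_2 = S_2(0) = a_2 = -4
y_3 = S_3(0) = a_3 = 3
y_4 = S_3(3) = -1
t_q=3/4 is in segment 0 (τ=3/4); S_0(τ)=6783/1024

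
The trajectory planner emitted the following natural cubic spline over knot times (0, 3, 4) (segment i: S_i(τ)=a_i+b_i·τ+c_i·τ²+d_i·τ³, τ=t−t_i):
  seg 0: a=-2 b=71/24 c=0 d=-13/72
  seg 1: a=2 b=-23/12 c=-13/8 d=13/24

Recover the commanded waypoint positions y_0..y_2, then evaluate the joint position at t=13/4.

y_0=-2 y_1=2 y_2=-1
S(13/4) = 731/512

y_0 = S_0(0) = a_0 = -2
y_1 = S_1(0) = a_1 = 2
y_2 = S_1(1) = -1
t_q=13/4 is in segment 1 (τ=1/4); S_1(τ)=731/512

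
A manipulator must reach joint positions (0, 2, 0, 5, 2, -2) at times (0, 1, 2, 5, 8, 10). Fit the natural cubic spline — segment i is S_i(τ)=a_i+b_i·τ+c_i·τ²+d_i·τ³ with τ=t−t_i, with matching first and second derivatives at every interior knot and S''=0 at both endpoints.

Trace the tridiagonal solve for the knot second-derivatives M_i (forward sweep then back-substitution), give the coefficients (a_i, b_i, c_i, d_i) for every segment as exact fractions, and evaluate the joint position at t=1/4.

Δ: Δ0=2, Δ1=-2, Δ2=5/3, Δ3=-1, Δ4=-2
row 1: diag=4, rhs=-24; c'=1/4, d'=-6
row 2: denom=8−1·1/4=31/4; d'=(22−1·-6)/(31/4)=112/31
row 3: denom=12−3·12/31=336/31; d'=(-16−3·112/31)/(336/31)=-52/21
row 4: denom=10−3·31/112=1027/112; d'=(-6−3·-52/21)/(1027/112)=160/1027
back: M4=160/1027
back: M3=-52/21−31/112·160/1027=-7762/3081
back: M2=112/31−12/31·-7762/3081=4712/1027
back: M1=-6−1/4·4712/1027=-7340/1027
M: M0=0, M1=-7340/1027, M2=4712/1027, M3=-7762/3081, M4=160/1027, M5=0
seg 0: a=0, c=M0/2=0, d=(M1−M0)/(6·1)=-3670/3081, b=Δ0−h0·(2M0+M1)/6=9832/3081
seg 1: a=2, c=M1/2=-3670/1027, d=(M2−M1)/(6·1)=6026/3081, b=Δ1−h1·(2M1+M2)/6=-1178/3081
seg 2: a=0, c=M2/2=2356/1027, d=(M3−M2)/(6·3)=-10949/27729, b=Δ2−h2·(2M2+M3)/6=-5120/3081
seg 3: a=5, c=M3/2=-3881/3081, d=(M4−M3)/(6·3)=317/2133, b=Δ3−h3·(2M3+M4)/6=4441/3081
seg 4: a=2, c=M4/2=80/1027, d=(M5−M4)/(6·2)=-40/3081, b=Δ4−h4·(2M4+M5)/6=-6482/3081
t_q=1/4 → seg 0, τ=1/4; S=0+9832/3081·τ+0·τ²+-3670/3081·τ³=25607/32864

  seg 0: a=0 b=9832/3081 c=0 d=-3670/3081
  seg 1: a=2 b=-1178/3081 c=-3670/1027 d=6026/3081
  seg 2: a=0 b=-5120/3081 c=2356/1027 d=-10949/27729
  seg 3: a=5 b=4441/3081 c=-3881/3081 d=317/2133
  seg 4: a=2 b=-6482/3081 c=80/1027 d=-40/3081
S(1/4) = 25607/32864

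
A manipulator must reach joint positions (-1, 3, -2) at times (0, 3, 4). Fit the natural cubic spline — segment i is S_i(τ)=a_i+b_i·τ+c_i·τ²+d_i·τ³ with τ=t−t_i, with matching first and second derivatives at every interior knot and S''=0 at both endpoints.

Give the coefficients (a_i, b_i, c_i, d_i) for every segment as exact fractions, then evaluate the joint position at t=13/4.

Δ: Δ0=4/3, Δ1=-5
row 1: diag=8, rhs=-38; c'=1/8, d'=-19/4
back: M1=-19/4
M: M0=0, M1=-19/4, M2=0
seg 0: a=-1, c=M0/2=0, d=(M1−M0)/(6·3)=-19/72, b=Δ0−h0·(2M0+M1)/6=89/24
seg 1: a=3, c=M1/2=-19/8, d=(M2−M1)/(6·1)=19/24, b=Δ1−h1·(2M1+M2)/6=-41/12
t_q=13/4 → seg 1, τ=1/4; S=3+-41/12·τ+-19/8·τ²+19/24·τ³=1029/512

  seg 0: a=-1 b=89/24 c=0 d=-19/72
  seg 1: a=3 b=-41/12 c=-19/8 d=19/24
S(13/4) = 1029/512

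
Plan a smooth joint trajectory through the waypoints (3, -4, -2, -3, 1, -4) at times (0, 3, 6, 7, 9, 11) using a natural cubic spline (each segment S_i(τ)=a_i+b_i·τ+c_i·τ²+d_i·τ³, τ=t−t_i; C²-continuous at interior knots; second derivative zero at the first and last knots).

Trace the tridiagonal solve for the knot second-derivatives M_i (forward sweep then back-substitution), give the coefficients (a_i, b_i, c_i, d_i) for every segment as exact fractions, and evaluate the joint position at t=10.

  seg 0: a=3 b=-12761/3732 c=0 d=1351/11196
  seg 1: a=-4 b=-301/1866 c=1351/1244 d=-3023/11196
  seg 2: a=-2 b=-3491/3732 c=-418/311 d=4775/3732
  seg 3: a=-3 b=401/1866 c=3103/1244 d=-2989/3732
  seg 4: a=1 b=1085/1866 c=-2875/1244 d=2875/7464
S(10) = -857/2488

Δ: Δ0=-7/3, Δ1=2/3, Δ2=-1, Δ3=2, Δ4=-5/2
row 1: diag=12, rhs=18; c'=1/4, d'=3/2
row 2: denom=8−3·1/4=29/4; d'=(-10−3·3/2)/(29/4)=-2
row 3: denom=6−1·4/29=170/29; d'=(18−1·-2)/(170/29)=58/17
row 4: denom=8−2·29/85=622/85; d'=(-27−2·58/17)/(622/85)=-2875/622
back: M4=-2875/622
back: M3=58/17−29/85·-2875/622=3103/622
back: M2=-2−4/29·3103/622=-836/311
back: M1=3/2−1/4·-836/311=1351/622
M: M0=0, M1=1351/622, M2=-836/311, M3=3103/622, M4=-2875/622, M5=0
seg 0: a=3, c=M0/2=0, d=(M1−M0)/(6·3)=1351/11196, b=Δ0−h0·(2M0+M1)/6=-12761/3732
seg 1: a=-4, c=M1/2=1351/1244, d=(M2−M1)/(6·3)=-3023/11196, b=Δ1−h1·(2M1+M2)/6=-301/1866
seg 2: a=-2, c=M2/2=-418/311, d=(M3−M2)/(6·1)=4775/3732, b=Δ2−h2·(2M2+M3)/6=-3491/3732
seg 3: a=-3, c=M3/2=3103/1244, d=(M4−M3)/(6·2)=-2989/3732, b=Δ3−h3·(2M3+M4)/6=401/1866
seg 4: a=1, c=M4/2=-2875/1244, d=(M5−M4)/(6·2)=2875/7464, b=Δ4−h4·(2M4+M5)/6=1085/1866
t_q=10 → seg 4, τ=1; S=1+1085/1866·τ+-2875/1244·τ²+2875/7464·τ³=-857/2488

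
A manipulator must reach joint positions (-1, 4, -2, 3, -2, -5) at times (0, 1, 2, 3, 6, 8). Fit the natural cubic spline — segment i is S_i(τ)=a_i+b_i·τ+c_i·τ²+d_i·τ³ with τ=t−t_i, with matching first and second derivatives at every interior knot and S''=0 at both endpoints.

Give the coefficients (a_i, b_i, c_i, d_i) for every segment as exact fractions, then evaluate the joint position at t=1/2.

  seg 0: a=-1 b=53923/6150 c=0 d=-23173/6150
  seg 1: a=4 b=-7798/3075 c=-23173/2050 d=9643/1230
  seg 2: a=-2 b=-9989/6150 c=12521/1025 d=-34387/6150
  seg 3: a=3 b=18551/3075 c=-1869/410 d=12251/18450
  seg 4: a=-2 b=-20849/6150 c=1453/1025 d=-1453/6150
S(1/2) = 47773/16400

Δ: Δ0=5, Δ1=-6, Δ2=5, Δ3=-5/3, Δ4=-3/2
row 1: diag=4, rhs=-66; c'=1/4, d'=-33/2
row 2: denom=4−1·1/4=15/4; d'=(66−1·-33/2)/(15/4)=22
row 3: denom=8−1·4/15=116/15; d'=(-40−1·22)/(116/15)=-465/58
row 4: denom=10−3·45/116=1025/116; d'=(1−3·-465/58)/(1025/116)=2906/1025
back: M4=2906/1025
back: M3=-465/58−45/116·2906/1025=-1869/205
back: M2=22−4/15·-1869/205=25042/1025
back: M1=-33/2−1/4·25042/1025=-23173/1025
M: M0=0, M1=-23173/1025, M2=25042/1025, M3=-1869/205, M4=2906/1025, M5=0
seg 0: a=-1, c=M0/2=0, d=(M1−M0)/(6·1)=-23173/6150, b=Δ0−h0·(2M0+M1)/6=53923/6150
seg 1: a=4, c=M1/2=-23173/2050, d=(M2−M1)/(6·1)=9643/1230, b=Δ1−h1·(2M1+M2)/6=-7798/3075
seg 2: a=-2, c=M2/2=12521/1025, d=(M3−M2)/(6·1)=-34387/6150, b=Δ2−h2·(2M2+M3)/6=-9989/6150
seg 3: a=3, c=M3/2=-1869/410, d=(M4−M3)/(6·3)=12251/18450, b=Δ3−h3·(2M3+M4)/6=18551/3075
seg 4: a=-2, c=M4/2=1453/1025, d=(M5−M4)/(6·2)=-1453/6150, b=Δ4−h4·(2M4+M5)/6=-20849/6150
t_q=1/2 → seg 0, τ=1/2; S=-1+53923/6150·τ+0·τ²+-23173/6150·τ³=47773/16400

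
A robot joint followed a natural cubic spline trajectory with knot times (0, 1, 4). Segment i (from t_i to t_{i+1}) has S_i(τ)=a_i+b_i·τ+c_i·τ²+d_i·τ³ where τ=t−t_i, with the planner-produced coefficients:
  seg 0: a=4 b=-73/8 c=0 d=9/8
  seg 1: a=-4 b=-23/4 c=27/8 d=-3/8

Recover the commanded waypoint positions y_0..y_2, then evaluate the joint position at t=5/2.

y_0 = S_0(0) = a_0 = 4
y_1 = S_1(0) = a_1 = -4
y_2 = S_1(3) = -1
t_q=5/2 is in segment 1 (τ=3/2); S_1(τ)=-403/64

y_0=4 y_1=-4 y_2=-1
S(5/2) = -403/64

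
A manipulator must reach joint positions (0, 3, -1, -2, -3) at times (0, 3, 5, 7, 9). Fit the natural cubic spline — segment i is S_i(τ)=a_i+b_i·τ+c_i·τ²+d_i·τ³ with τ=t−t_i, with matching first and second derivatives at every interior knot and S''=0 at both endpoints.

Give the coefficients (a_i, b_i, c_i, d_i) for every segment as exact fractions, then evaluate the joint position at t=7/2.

  seg 0: a=0 b=295/142 c=0 d=-17/142
  seg 1: a=3 b=-82/71 c=-153/142 d=93/284
  seg 2: a=-1 b=-109/71 c=63/71 d=-105/568
  seg 3: a=-2 b=-29/142 c=-63/284 d=21/568
S(7/2) = 4985/2272

Δ: Δ0=1, Δ1=-2, Δ2=-1/2, Δ3=-1/2
row 1: diag=10, rhs=-18; c'=1/5, d'=-9/5
row 2: denom=8−2·1/5=38/5; d'=(9−2·-9/5)/(38/5)=63/38
row 3: denom=8−2·5/19=142/19; d'=(0−2·63/38)/(142/19)=-63/142
back: M3=-63/142
back: M2=63/38−5/19·-63/142=126/71
back: M1=-9/5−1/5·126/71=-153/71
M: M0=0, M1=-153/71, M2=126/71, M3=-63/142, M4=0
seg 0: a=0, c=M0/2=0, d=(M1−M0)/(6·3)=-17/142, b=Δ0−h0·(2M0+M1)/6=295/142
seg 1: a=3, c=M1/2=-153/142, d=(M2−M1)/(6·2)=93/284, b=Δ1−h1·(2M1+M2)/6=-82/71
seg 2: a=-1, c=M2/2=63/71, d=(M3−M2)/(6·2)=-105/568, b=Δ2−h2·(2M2+M3)/6=-109/71
seg 3: a=-2, c=M3/2=-63/284, d=(M4−M3)/(6·2)=21/568, b=Δ3−h3·(2M3+M4)/6=-29/142
t_q=7/2 → seg 1, τ=1/2; S=3+-82/71·τ+-153/142·τ²+93/284·τ³=4985/2272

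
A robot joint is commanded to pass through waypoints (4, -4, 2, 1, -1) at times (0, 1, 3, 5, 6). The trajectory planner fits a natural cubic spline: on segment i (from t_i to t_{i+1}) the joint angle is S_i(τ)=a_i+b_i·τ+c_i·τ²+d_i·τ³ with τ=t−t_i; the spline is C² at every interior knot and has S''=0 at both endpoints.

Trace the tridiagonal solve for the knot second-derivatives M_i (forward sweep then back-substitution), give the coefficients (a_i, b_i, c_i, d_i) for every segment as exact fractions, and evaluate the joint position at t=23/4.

  seg 0: a=4 b=-61/6 c=0 d=13/6
  seg 1: a=-4 b=-11/3 c=13/2 d=-19/12
  seg 2: a=2 b=10/3 c=-3 d=13/24
  seg 3: a=1 b=-13/6 c=1/4 d=-1/12
S(23/4) = -133/256

Δ: Δ0=-8, Δ1=3, Δ2=-1/2, Δ3=-2
row 1: diag=6, rhs=66; c'=1/3, d'=11
row 2: denom=8−2·1/3=22/3; d'=(-21−2·11)/(22/3)=-129/22
row 3: denom=6−2·3/11=60/11; d'=(-9−2·-129/22)/(60/11)=1/2
back: M3=1/2
back: M2=-129/22−3/11·1/2=-6
back: M1=11−1/3·-6=13
M: M0=0, M1=13, M2=-6, M3=1/2, M4=0
seg 0: a=4, c=M0/2=0, d=(M1−M0)/(6·1)=13/6, b=Δ0−h0·(2M0+M1)/6=-61/6
seg 1: a=-4, c=M1/2=13/2, d=(M2−M1)/(6·2)=-19/12, b=Δ1−h1·(2M1+M2)/6=-11/3
seg 2: a=2, c=M2/2=-3, d=(M3−M2)/(6·2)=13/24, b=Δ2−h2·(2M2+M3)/6=10/3
seg 3: a=1, c=M3/2=1/4, d=(M4−M3)/(6·1)=-1/12, b=Δ3−h3·(2M3+M4)/6=-13/6
t_q=23/4 → seg 3, τ=3/4; S=1+-13/6·τ+1/4·τ²+-1/12·τ³=-133/256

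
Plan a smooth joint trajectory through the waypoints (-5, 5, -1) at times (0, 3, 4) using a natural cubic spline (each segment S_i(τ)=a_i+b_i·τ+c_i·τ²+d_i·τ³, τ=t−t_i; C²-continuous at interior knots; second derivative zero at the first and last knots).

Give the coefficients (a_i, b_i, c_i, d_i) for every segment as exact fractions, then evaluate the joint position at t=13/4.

  seg 0: a=-5 b=41/6 c=0 d=-7/18
  seg 1: a=5 b=-11/3 c=-7/2 d=7/6
S(13/4) = 497/128

Δ: Δ0=10/3, Δ1=-6
row 1: diag=8, rhs=-56; c'=1/8, d'=-7
back: M1=-7
M: M0=0, M1=-7, M2=0
seg 0: a=-5, c=M0/2=0, d=(M1−M0)/(6·3)=-7/18, b=Δ0−h0·(2M0+M1)/6=41/6
seg 1: a=5, c=M1/2=-7/2, d=(M2−M1)/(6·1)=7/6, b=Δ1−h1·(2M1+M2)/6=-11/3
t_q=13/4 → seg 1, τ=1/4; S=5+-11/3·τ+-7/2·τ²+7/6·τ³=497/128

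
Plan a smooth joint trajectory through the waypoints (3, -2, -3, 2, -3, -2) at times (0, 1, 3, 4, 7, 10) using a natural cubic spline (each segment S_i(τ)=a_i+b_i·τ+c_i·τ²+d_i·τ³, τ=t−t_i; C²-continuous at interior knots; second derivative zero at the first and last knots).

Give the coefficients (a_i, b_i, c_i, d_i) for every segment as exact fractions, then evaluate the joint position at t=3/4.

  seg 0: a=3 b=-7363/1356 c=0 d=583/1356
  seg 1: a=-2 b=-2807/678 c=583/452 d=719/2712
  seg 2: a=-3 b=1424/339 c=651/226 d=-1411/678
  seg 3: a=2 b=2521/678 c=-380/113 d=1063/2034
  seg 4: a=-3 b=-796/339 c=303/226 d=-101/678
S(3/4) = -25777/28928

Δ: Δ0=-5, Δ1=-1/2, Δ2=5, Δ3=-5/3, Δ4=1/3
row 1: diag=6, rhs=27; c'=1/3, d'=9/2
row 2: denom=6−2·1/3=16/3; d'=(33−2·9/2)/(16/3)=9/2
row 3: denom=8−1·3/16=125/16; d'=(-40−1·9/2)/(125/16)=-712/125
row 4: denom=12−3·48/125=1356/125; d'=(12−3·-712/125)/(1356/125)=303/113
back: M4=303/113
back: M3=-712/125−48/125·303/113=-760/113
back: M2=9/2−3/16·-760/113=651/113
back: M1=9/2−1/3·651/113=583/226
M: M0=0, M1=583/226, M2=651/113, M3=-760/113, M4=303/113, M5=0
seg 0: a=3, c=M0/2=0, d=(M1−M0)/(6·1)=583/1356, b=Δ0−h0·(2M0+M1)/6=-7363/1356
seg 1: a=-2, c=M1/2=583/452, d=(M2−M1)/(6·2)=719/2712, b=Δ1−h1·(2M1+M2)/6=-2807/678
seg 2: a=-3, c=M2/2=651/226, d=(M3−M2)/(6·1)=-1411/678, b=Δ2−h2·(2M2+M3)/6=1424/339
seg 3: a=2, c=M3/2=-380/113, d=(M4−M3)/(6·3)=1063/2034, b=Δ3−h3·(2M3+M4)/6=2521/678
seg 4: a=-3, c=M4/2=303/226, d=(M5−M4)/(6·3)=-101/678, b=Δ4−h4·(2M4+M5)/6=-796/339
t_q=3/4 → seg 0, τ=3/4; S=3+-7363/1356·τ+0·τ²+583/1356·τ³=-25777/28928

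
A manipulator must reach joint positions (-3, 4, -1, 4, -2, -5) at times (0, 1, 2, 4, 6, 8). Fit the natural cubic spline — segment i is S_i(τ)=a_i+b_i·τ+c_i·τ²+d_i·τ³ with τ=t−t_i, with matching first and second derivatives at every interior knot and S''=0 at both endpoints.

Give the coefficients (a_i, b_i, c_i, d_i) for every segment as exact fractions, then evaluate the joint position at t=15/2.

  seg 0: a=-3 b=3311/313 c=0 d=-1120/313
  seg 1: a=4 b=-49/313 c=-3360/313 d=1844/313
  seg 2: a=-1 b=-1237/313 c=2172/313 d=-4649/2504
  seg 3: a=4 b=955/626 c=-5259/1252 d=1213/1252
  seg 4: a=-2 b=-2285/626 c=2019/1252 d=-673/2504
S(15/2) = -95231/20032

Δ: Δ0=7, Δ1=-5, Δ2=5/2, Δ3=-3, Δ4=-3/2
row 1: diag=4, rhs=-72; c'=1/4, d'=-18
row 2: denom=6−1·1/4=23/4; d'=(45−1·-18)/(23/4)=252/23
row 3: denom=8−2·8/23=168/23; d'=(-33−2·252/23)/(168/23)=-421/56
row 4: denom=8−2·23/84=313/42; d'=(9−2·-421/56)/(313/42)=2019/626
back: M4=2019/626
back: M3=-421/56−23/84·2019/626=-5259/626
back: M2=252/23−8/23·-5259/626=4344/313
back: M1=-18−1/4·4344/313=-6720/313
M: M0=0, M1=-6720/313, M2=4344/313, M3=-5259/626, M4=2019/626, M5=0
seg 0: a=-3, c=M0/2=0, d=(M1−M0)/(6·1)=-1120/313, b=Δ0−h0·(2M0+M1)/6=3311/313
seg 1: a=4, c=M1/2=-3360/313, d=(M2−M1)/(6·1)=1844/313, b=Δ1−h1·(2M1+M2)/6=-49/313
seg 2: a=-1, c=M2/2=2172/313, d=(M3−M2)/(6·2)=-4649/2504, b=Δ2−h2·(2M2+M3)/6=-1237/313
seg 3: a=4, c=M3/2=-5259/1252, d=(M4−M3)/(6·2)=1213/1252, b=Δ3−h3·(2M3+M4)/6=955/626
seg 4: a=-2, c=M4/2=2019/1252, d=(M5−M4)/(6·2)=-673/2504, b=Δ4−h4·(2M4+M5)/6=-2285/626
t_q=15/2 → seg 4, τ=3/2; S=-2+-2285/626·τ+2019/1252·τ²+-673/2504·τ³=-95231/20032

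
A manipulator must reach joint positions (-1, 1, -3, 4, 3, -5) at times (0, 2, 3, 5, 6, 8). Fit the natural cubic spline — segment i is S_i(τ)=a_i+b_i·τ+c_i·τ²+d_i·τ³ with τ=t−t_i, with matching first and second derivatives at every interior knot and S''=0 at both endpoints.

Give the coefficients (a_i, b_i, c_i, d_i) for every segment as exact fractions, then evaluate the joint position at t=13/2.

  seg 0: a=-1 b=3562/1081 c=0 d=-2481/4324
  seg 1: a=1 b=-3881/1081 c=-7443/2162 d=6557/2162
  seg 2: a=-3 b=-2977/2162 c=6114/1081 d=-37/23
  seg 3: a=4 b=4199/2162 c=-4320/1081 d=2279/2162
  seg 4: a=3 b=-3122/1081 c=-1803/2162 d=601/4324
S(13/2) = 47213/34592

Δ: Δ0=1, Δ1=-4, Δ2=7/2, Δ3=-1, Δ4=-4
row 1: diag=6, rhs=-30; c'=1/6, d'=-5
row 2: denom=6−1·1/6=35/6; d'=(45−1·-5)/(35/6)=60/7
row 3: denom=6−2·12/35=186/35; d'=(-27−2·60/7)/(186/35)=-515/62
row 4: denom=6−1·35/186=1081/186; d'=(-18−1·-515/62)/(1081/186)=-1803/1081
back: M4=-1803/1081
back: M3=-515/62−35/186·-1803/1081=-8640/1081
back: M2=60/7−12/35·-8640/1081=12228/1081
back: M1=-5−1/6·12228/1081=-7443/1081
M: M0=0, M1=-7443/1081, M2=12228/1081, M3=-8640/1081, M4=-1803/1081, M5=0
seg 0: a=-1, c=M0/2=0, d=(M1−M0)/(6·2)=-2481/4324, b=Δ0−h0·(2M0+M1)/6=3562/1081
seg 1: a=1, c=M1/2=-7443/2162, d=(M2−M1)/(6·1)=6557/2162, b=Δ1−h1·(2M1+M2)/6=-3881/1081
seg 2: a=-3, c=M2/2=6114/1081, d=(M3−M2)/(6·2)=-37/23, b=Δ2−h2·(2M2+M3)/6=-2977/2162
seg 3: a=4, c=M3/2=-4320/1081, d=(M4−M3)/(6·1)=2279/2162, b=Δ3−h3·(2M3+M4)/6=4199/2162
seg 4: a=3, c=M4/2=-1803/2162, d=(M5−M4)/(6·2)=601/4324, b=Δ4−h4·(2M4+M5)/6=-3122/1081
t_q=13/2 → seg 4, τ=1/2; S=3+-3122/1081·τ+-1803/2162·τ²+601/4324·τ³=47213/34592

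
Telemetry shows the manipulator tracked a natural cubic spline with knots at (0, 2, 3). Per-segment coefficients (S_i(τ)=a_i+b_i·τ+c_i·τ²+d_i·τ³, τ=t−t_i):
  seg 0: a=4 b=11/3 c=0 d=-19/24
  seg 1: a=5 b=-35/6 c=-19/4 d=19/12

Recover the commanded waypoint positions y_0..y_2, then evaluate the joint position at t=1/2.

y_0 = S_0(0) = a_0 = 4
y_1 = S_1(0) = a_1 = 5
y_2 = S_1(1) = -4
t_q=1/2 is in segment 0 (τ=1/2); S_0(τ)=367/64

y_0=4 y_1=5 y_2=-4
S(1/2) = 367/64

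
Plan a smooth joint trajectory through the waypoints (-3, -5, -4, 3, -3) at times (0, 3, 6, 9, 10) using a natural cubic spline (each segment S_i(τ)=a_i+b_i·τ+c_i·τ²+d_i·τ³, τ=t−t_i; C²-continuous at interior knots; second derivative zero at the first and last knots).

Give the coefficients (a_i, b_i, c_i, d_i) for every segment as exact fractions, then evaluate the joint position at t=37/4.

  seg 0: a=-3 b=-5/9 c=0 d=-1/81
  seg 1: a=-5 b=-8/9 c=-1/9 d=14/81
  seg 2: a=-4 b=28/9 c=13/9 d=-46/81
  seg 3: a=3 b=-32/9 c=-11/3 d=11/9
S(37/4) = 365/192

Δ: Δ0=-2/3, Δ1=1/3, Δ2=7/3, Δ3=-6
row 1: diag=12, rhs=6; c'=1/4, d'=1/2
row 2: denom=12−3·1/4=45/4; d'=(12−3·1/2)/(45/4)=14/15
row 3: denom=8−3·4/15=36/5; d'=(-50−3·14/15)/(36/5)=-22/3
back: M3=-22/3
back: M2=14/15−4/15·-22/3=26/9
back: M1=1/2−1/4·26/9=-2/9
M: M0=0, M1=-2/9, M2=26/9, M3=-22/3, M4=0
seg 0: a=-3, c=M0/2=0, d=(M1−M0)/(6·3)=-1/81, b=Δ0−h0·(2M0+M1)/6=-5/9
seg 1: a=-5, c=M1/2=-1/9, d=(M2−M1)/(6·3)=14/81, b=Δ1−h1·(2M1+M2)/6=-8/9
seg 2: a=-4, c=M2/2=13/9, d=(M3−M2)/(6·3)=-46/81, b=Δ2−h2·(2M2+M3)/6=28/9
seg 3: a=3, c=M3/2=-11/3, d=(M4−M3)/(6·1)=11/9, b=Δ3−h3·(2M3+M4)/6=-32/9
t_q=37/4 → seg 3, τ=1/4; S=3+-32/9·τ+-11/3·τ²+11/9·τ³=365/192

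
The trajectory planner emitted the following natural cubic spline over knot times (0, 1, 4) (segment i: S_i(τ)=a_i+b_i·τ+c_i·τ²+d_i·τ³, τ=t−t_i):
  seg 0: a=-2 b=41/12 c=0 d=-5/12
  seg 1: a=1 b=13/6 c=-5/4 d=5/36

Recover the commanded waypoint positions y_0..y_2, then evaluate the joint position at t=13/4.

y_0 = S_0(0) = a_0 = -2
y_1 = S_1(0) = a_1 = 1
y_2 = S_1(3) = 0
t_q=13/4 is in segment 1 (τ=9/4); S_1(τ)=289/256

y_0=-2 y_1=1 y_2=0
S(13/4) = 289/256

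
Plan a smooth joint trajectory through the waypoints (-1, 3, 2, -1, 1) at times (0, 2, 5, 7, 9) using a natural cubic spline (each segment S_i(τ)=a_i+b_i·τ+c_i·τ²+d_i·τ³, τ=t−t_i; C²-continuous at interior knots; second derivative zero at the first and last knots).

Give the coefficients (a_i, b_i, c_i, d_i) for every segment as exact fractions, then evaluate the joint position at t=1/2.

Δ: Δ0=2, Δ1=-1/3, Δ2=-3/2, Δ3=1
row 1: diag=10, rhs=-14; c'=3/10, d'=-7/5
row 2: denom=10−3·3/10=91/10; d'=(-7−3·-7/5)/(91/10)=-4/13
row 3: denom=8−2·20/91=688/91; d'=(15−2·-4/13)/(688/91)=1421/688
back: M3=1421/688
back: M2=-4/13−20/91·1421/688=-131/172
back: M1=-7/5−3/10·-131/172=-403/344
M: M0=0, M1=-403/344, M2=-131/172, M3=1421/688, M4=0
seg 0: a=-1, c=M0/2=0, d=(M1−M0)/(6·2)=-403/4128, b=Δ0−h0·(2M0+M1)/6=2467/1032
seg 1: a=3, c=M1/2=-403/688, d=(M2−M1)/(6·3)=47/2064, b=Δ1−h1·(2M1+M2)/6=629/516
seg 2: a=2, c=M2/2=-131/344, d=(M3−M2)/(6·2)=1945/8256, b=Δ2−h2·(2M2+M3)/6=-3469/2064
seg 3: a=-1, c=M3/2=1421/1376, d=(M4−M3)/(6·2)=-1421/8256, b=Δ3−h3·(2M3+M4)/6=-389/1032
t_q=1/2 → seg 0, τ=1/2; S=-1+2467/1032·τ+0·τ²+-403/4128·τ³=2015/11008

  seg 0: a=-1 b=2467/1032 c=0 d=-403/4128
  seg 1: a=3 b=629/516 c=-403/688 d=47/2064
  seg 2: a=2 b=-3469/2064 c=-131/344 d=1945/8256
  seg 3: a=-1 b=-389/1032 c=1421/1376 d=-1421/8256
S(1/2) = 2015/11008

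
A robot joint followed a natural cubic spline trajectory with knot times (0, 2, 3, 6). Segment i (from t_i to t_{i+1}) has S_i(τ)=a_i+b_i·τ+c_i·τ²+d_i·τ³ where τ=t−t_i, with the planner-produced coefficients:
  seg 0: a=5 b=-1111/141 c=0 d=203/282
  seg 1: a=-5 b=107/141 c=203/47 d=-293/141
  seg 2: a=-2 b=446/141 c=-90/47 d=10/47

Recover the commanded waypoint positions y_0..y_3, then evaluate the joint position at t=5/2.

y_0=5 y_1=-5 y_2=-2 y_3=-4
S(5/2) = -1429/376

y_0 = S_0(0) = a_0 = 5
y_1 = S_1(0) = a_1 = -5
y_2 = S_2(0) = a_2 = -2
y_3 = S_2(3) = -4
t_q=5/2 is in segment 1 (τ=1/2); S_1(τ)=-1429/376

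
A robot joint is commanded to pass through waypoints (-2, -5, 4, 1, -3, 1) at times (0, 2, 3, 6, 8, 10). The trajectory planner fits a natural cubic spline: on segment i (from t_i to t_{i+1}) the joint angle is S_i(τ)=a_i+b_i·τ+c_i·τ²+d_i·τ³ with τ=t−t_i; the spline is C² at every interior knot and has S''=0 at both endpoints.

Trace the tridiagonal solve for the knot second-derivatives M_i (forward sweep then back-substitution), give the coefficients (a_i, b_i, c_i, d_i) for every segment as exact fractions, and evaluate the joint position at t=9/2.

Δ: Δ0=-3/2, Δ1=9, Δ2=-1, Δ3=-2, Δ4=2
row 1: diag=6, rhs=63; c'=1/6, d'=21/2
row 2: denom=8−1·1/6=47/6; d'=(-60−1·21/2)/(47/6)=-9
row 3: denom=10−3·18/47=416/47; d'=(-6−3·-9)/(416/47)=987/416
row 4: denom=8−2·47/208=785/104; d'=(24−2·987/416)/(785/104)=801/314
back: M4=801/314
back: M3=987/416−47/208·801/314=282/157
back: M2=-9−18/47·282/157=-1521/157
back: M1=21/2−1/6·-1521/157=1902/157
M: M0=0, M1=1902/157, M2=-1521/157, M3=282/157, M4=801/314, M5=0
seg 0: a=-2, c=M0/2=0, d=(M1−M0)/(6·2)=317/314, b=Δ0−h0·(2M0+M1)/6=-1739/314
seg 1: a=-5, c=M1/2=951/157, d=(M2−M1)/(6·1)=-1141/314, b=Δ1−h1·(2M1+M2)/6=2065/314
seg 2: a=4, c=M2/2=-1521/314, d=(M3−M2)/(6·3)=601/942, b=Δ2−h2·(2M2+M3)/6=1223/157
seg 3: a=1, c=M3/2=141/157, d=(M4−M3)/(6·2)=79/1256, b=Δ3−h3·(2M3+M4)/6=-1271/314
seg 4: a=-3, c=M4/2=801/628, d=(M5−M4)/(6·2)=-267/1256, b=Δ4−h4·(2M4+M5)/6=47/157
t_q=9/2 → seg 2, τ=3/2; S=4+1223/157·τ+-1521/314·τ²+601/942·τ³=17431/2512

  seg 0: a=-2 b=-1739/314 c=0 d=317/314
  seg 1: a=-5 b=2065/314 c=951/157 d=-1141/314
  seg 2: a=4 b=1223/157 c=-1521/314 d=601/942
  seg 3: a=1 b=-1271/314 c=141/157 d=79/1256
  seg 4: a=-3 b=47/157 c=801/628 d=-267/1256
S(9/2) = 17431/2512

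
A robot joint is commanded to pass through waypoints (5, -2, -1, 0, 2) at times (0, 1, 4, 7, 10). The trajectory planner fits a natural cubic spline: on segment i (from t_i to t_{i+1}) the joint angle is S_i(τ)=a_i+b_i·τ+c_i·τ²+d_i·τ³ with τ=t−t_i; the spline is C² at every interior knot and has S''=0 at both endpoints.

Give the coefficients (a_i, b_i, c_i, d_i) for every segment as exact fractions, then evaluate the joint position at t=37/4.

  seg 0: a=5 b=-2599/324 c=0 d=331/324
  seg 1: a=-2 b=-803/162 c=331/108 d=-1265/2916
  seg 2: a=-1 b=557/324 c=-68/81 d=367/2916
  seg 3: a=0 b=13/162 c=95/324 d=-95/2916
S(37/4) = 2981/2304

Δ: Δ0=-7, Δ1=1/3, Δ2=1/3, Δ3=2/3
row 1: diag=8, rhs=44; c'=3/8, d'=11/2
row 2: denom=12−3·3/8=87/8; d'=(0−3·11/2)/(87/8)=-44/29
row 3: denom=12−3·8/29=324/29; d'=(2−3·-44/29)/(324/29)=95/162
back: M3=95/162
back: M2=-44/29−8/29·95/162=-136/81
back: M1=11/2−3/8·-136/81=331/54
M: M0=0, M1=331/54, M2=-136/81, M3=95/162, M4=0
seg 0: a=5, c=M0/2=0, d=(M1−M0)/(6·1)=331/324, b=Δ0−h0·(2M0+M1)/6=-2599/324
seg 1: a=-2, c=M1/2=331/108, d=(M2−M1)/(6·3)=-1265/2916, b=Δ1−h1·(2M1+M2)/6=-803/162
seg 2: a=-1, c=M2/2=-68/81, d=(M3−M2)/(6·3)=367/2916, b=Δ2−h2·(2M2+M3)/6=557/324
seg 3: a=0, c=M3/2=95/324, d=(M4−M3)/(6·3)=-95/2916, b=Δ3−h3·(2M3+M4)/6=13/162
t_q=37/4 → seg 3, τ=9/4; S=0+13/162·τ+95/324·τ²+-95/2916·τ³=2981/2304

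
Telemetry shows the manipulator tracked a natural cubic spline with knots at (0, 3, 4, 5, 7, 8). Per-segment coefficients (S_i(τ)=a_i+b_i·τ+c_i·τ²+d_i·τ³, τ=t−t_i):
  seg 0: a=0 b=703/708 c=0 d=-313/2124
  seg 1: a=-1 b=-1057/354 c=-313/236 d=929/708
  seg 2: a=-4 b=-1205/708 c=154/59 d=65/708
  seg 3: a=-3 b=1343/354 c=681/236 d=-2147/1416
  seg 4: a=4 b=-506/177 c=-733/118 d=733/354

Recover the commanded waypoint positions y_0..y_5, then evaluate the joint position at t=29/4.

y_0 = S_0(0) = a_0 = 0
y_1 = S_1(0) = a_1 = -1
y_2 = S_2(0) = a_2 = -4
y_3 = S_3(0) = a_3 = -3
y_4 = S_4(0) = a_4 = 4
y_5 = S_4(1) = -3
t_q=29/4 is in segment 4 (τ=1/4); S_4(τ)=22123/7552

y_0=0 y_1=-1 y_2=-4 y_3=-3 y_4=4 y_5=-3
S(29/4) = 22123/7552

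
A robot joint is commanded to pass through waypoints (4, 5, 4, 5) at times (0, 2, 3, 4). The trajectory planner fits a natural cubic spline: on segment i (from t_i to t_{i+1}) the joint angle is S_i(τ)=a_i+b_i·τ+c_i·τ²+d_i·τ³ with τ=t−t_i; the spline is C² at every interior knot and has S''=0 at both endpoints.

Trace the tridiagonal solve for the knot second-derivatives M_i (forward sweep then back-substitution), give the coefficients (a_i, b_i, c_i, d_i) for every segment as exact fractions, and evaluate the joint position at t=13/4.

  seg 0: a=4 b=55/46 c=0 d=-4/23
  seg 1: a=5 b=-41/46 c=-24/23 d=43/46
  seg 2: a=4 b=-4/23 c=81/46 d=-27/46
S(13/4) = 11945/2944

Δ: Δ0=1/2, Δ1=-1, Δ2=1
row 1: diag=6, rhs=-9; c'=1/6, d'=-3/2
row 2: denom=4−1·1/6=23/6; d'=(12−1·-3/2)/(23/6)=81/23
back: M2=81/23
back: M1=-3/2−1/6·81/23=-48/23
M: M0=0, M1=-48/23, M2=81/23, M3=0
seg 0: a=4, c=M0/2=0, d=(M1−M0)/(6·2)=-4/23, b=Δ0−h0·(2M0+M1)/6=55/46
seg 1: a=5, c=M1/2=-24/23, d=(M2−M1)/(6·1)=43/46, b=Δ1−h1·(2M1+M2)/6=-41/46
seg 2: a=4, c=M2/2=81/46, d=(M3−M2)/(6·1)=-27/46, b=Δ2−h2·(2M2+M3)/6=-4/23
t_q=13/4 → seg 2, τ=1/4; S=4+-4/23·τ+81/46·τ²+-27/46·τ³=11945/2944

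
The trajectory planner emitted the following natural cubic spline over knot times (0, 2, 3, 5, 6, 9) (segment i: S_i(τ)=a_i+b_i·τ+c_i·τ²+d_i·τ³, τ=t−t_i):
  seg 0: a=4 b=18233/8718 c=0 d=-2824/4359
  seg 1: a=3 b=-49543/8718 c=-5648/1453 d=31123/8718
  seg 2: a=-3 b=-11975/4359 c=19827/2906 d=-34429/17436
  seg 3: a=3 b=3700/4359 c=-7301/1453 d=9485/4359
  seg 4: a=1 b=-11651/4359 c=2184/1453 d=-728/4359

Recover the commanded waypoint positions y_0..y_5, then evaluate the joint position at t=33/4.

y_0=4 y_1=3 y_2=-3 y_3=3 y_4=1 y_5=2
S(33/4) = 8057/11624

y_0 = S_0(0) = a_0 = 4
y_1 = S_1(0) = a_1 = 3
y_2 = S_2(0) = a_2 = -3
y_3 = S_3(0) = a_3 = 3
y_4 = S_4(0) = a_4 = 1
y_5 = S_4(3) = 2
t_q=33/4 is in segment 4 (τ=9/4); S_4(τ)=8057/11624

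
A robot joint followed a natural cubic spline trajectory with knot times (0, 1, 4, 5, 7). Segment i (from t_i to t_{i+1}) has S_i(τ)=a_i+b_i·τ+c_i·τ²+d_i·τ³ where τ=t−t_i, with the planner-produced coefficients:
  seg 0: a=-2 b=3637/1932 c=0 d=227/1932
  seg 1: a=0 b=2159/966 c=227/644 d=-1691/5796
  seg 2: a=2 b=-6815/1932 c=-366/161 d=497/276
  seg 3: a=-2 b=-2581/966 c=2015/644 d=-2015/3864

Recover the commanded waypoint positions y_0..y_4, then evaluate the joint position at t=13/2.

y_0 = S_0(0) = a_0 = -2
y_1 = S_1(0) = a_1 = 0
y_2 = S_2(0) = a_2 = 2
y_3 = S_3(0) = a_3 = -2
y_4 = S_3(2) = 1
t_q=13/2 is in segment 3 (τ=3/2); S_3(τ)=-7499/10304

y_0=-2 y_1=0 y_2=2 y_3=-2 y_4=1
S(13/2) = -7499/10304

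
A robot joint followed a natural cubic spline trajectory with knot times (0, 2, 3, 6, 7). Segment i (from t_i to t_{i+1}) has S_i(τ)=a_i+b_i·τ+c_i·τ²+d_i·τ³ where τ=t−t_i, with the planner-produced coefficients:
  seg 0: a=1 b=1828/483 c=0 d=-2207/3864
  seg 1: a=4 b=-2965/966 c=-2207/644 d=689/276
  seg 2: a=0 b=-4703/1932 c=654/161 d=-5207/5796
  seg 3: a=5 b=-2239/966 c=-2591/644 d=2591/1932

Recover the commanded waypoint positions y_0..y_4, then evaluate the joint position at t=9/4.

y_0 = S_0(0) = a_0 = 1
y_1 = S_1(0) = a_1 = 4
y_2 = S_2(0) = a_2 = 0
y_3 = S_3(0) = a_3 = 5
y_4 = S_3(1) = 0
t_q=9/4 is in segment 1 (τ=1/4); S_1(τ)=5479/1792

y_0=1 y_1=4 y_2=0 y_3=5 y_4=0
S(9/4) = 5479/1792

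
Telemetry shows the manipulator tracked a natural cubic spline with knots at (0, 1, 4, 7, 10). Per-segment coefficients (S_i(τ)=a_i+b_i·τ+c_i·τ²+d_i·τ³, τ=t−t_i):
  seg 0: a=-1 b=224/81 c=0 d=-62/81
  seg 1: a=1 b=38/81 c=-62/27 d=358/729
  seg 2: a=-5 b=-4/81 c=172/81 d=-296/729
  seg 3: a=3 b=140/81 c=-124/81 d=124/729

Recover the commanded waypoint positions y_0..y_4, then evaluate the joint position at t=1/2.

y_0 = S_0(0) = a_0 = -1
y_1 = S_1(0) = a_1 = 1
y_2 = S_2(0) = a_2 = -5
y_3 = S_3(0) = a_3 = 3
y_4 = S_3(3) = -1
t_q=1/2 is in segment 0 (τ=1/2); S_0(τ)=31/108

y_0=-1 y_1=1 y_2=-5 y_3=3 y_4=-1
S(1/2) = 31/108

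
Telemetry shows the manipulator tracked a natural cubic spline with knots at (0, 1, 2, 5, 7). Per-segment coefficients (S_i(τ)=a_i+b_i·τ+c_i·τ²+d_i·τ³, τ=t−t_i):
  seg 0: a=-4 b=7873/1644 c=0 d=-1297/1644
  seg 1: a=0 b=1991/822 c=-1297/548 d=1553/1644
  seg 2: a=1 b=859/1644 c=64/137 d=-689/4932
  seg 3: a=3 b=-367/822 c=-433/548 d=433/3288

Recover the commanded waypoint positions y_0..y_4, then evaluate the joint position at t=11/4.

y_0=-4 y_1=0 y_2=1 y_3=3 y_4=0
S(11/4) = 55965/35072

y_0 = S_0(0) = a_0 = -4
y_1 = S_1(0) = a_1 = 0
y_2 = S_2(0) = a_2 = 1
y_3 = S_3(0) = a_3 = 3
y_4 = S_3(2) = 0
t_q=11/4 is in segment 2 (τ=3/4); S_2(τ)=55965/35072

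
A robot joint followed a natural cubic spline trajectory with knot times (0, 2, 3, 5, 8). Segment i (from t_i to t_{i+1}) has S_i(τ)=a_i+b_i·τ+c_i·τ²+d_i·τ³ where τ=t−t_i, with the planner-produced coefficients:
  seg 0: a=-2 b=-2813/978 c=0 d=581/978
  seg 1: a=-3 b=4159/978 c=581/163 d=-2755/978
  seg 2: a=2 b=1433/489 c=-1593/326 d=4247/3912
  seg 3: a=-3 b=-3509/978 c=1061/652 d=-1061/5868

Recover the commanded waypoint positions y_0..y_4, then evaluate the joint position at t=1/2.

y_0=-2 y_1=-3 y_2=2 y_3=-3 y_4=-4
S(1/2) = -8773/2608

y_0 = S_0(0) = a_0 = -2
y_1 = S_1(0) = a_1 = -3
y_2 = S_2(0) = a_2 = 2
y_3 = S_3(0) = a_3 = -3
y_4 = S_3(3) = -4
t_q=1/2 is in segment 0 (τ=1/2); S_0(τ)=-8773/2608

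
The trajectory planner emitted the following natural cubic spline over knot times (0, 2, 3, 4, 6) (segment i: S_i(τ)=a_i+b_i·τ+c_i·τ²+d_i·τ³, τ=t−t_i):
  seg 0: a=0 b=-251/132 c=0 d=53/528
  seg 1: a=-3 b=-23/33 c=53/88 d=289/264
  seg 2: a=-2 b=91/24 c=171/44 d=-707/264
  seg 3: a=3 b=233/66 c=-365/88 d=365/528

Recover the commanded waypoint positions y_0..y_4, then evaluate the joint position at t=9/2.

y_0 = S_0(0) = a_0 = 0
y_1 = S_1(0) = a_1 = -3
y_2 = S_2(0) = a_2 = -2
y_3 = S_3(0) = a_3 = 3
y_4 = S_3(2) = -1
t_q=9/2 is in segment 3 (τ=1/2); S_3(τ)=5371/1408

y_0=0 y_1=-3 y_2=-2 y_3=3 y_4=-1
S(9/2) = 5371/1408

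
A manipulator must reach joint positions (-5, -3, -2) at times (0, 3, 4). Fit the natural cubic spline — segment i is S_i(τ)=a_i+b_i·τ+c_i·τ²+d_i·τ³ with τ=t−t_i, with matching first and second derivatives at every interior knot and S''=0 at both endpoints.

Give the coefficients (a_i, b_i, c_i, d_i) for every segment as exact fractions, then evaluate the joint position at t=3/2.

  seg 0: a=-5 b=13/24 c=0 d=1/72
  seg 1: a=-3 b=11/12 c=1/8 d=-1/24
S(3/2) = -265/64

Δ: Δ0=2/3, Δ1=1
row 1: diag=8, rhs=2; c'=1/8, d'=1/4
back: M1=1/4
M: M0=0, M1=1/4, M2=0
seg 0: a=-5, c=M0/2=0, d=(M1−M0)/(6·3)=1/72, b=Δ0−h0·(2M0+M1)/6=13/24
seg 1: a=-3, c=M1/2=1/8, d=(M2−M1)/(6·1)=-1/24, b=Δ1−h1·(2M1+M2)/6=11/12
t_q=3/2 → seg 0, τ=3/2; S=-5+13/24·τ+0·τ²+1/72·τ³=-265/64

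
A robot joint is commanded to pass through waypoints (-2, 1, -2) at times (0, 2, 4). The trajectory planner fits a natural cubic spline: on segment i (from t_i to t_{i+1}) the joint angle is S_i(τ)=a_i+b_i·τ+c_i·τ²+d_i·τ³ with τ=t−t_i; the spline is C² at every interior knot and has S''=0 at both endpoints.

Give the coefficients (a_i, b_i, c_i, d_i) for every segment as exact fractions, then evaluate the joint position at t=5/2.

  seg 0: a=-2 b=9/4 c=0 d=-3/16
  seg 1: a=1 b=0 c=-9/8 d=3/16
S(5/2) = 95/128

Δ: Δ0=3/2, Δ1=-3/2
row 1: diag=8, rhs=-18; c'=1/4, d'=-9/4
back: M1=-9/4
M: M0=0, M1=-9/4, M2=0
seg 0: a=-2, c=M0/2=0, d=(M1−M0)/(6·2)=-3/16, b=Δ0−h0·(2M0+M1)/6=9/4
seg 1: a=1, c=M1/2=-9/8, d=(M2−M1)/(6·2)=3/16, b=Δ1−h1·(2M1+M2)/6=0
t_q=5/2 → seg 1, τ=1/2; S=1+0·τ+-9/8·τ²+3/16·τ³=95/128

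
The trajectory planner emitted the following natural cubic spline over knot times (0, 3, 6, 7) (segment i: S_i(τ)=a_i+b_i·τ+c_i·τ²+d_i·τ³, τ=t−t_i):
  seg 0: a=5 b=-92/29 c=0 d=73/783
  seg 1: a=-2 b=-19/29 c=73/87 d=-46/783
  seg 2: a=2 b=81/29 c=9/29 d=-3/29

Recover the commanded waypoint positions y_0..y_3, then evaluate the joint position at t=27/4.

y_0=5 y_1=-2 y_2=2 y_3=5
S(27/4) = 7843/1856

y_0 = S_0(0) = a_0 = 5
y_1 = S_1(0) = a_1 = -2
y_2 = S_2(0) = a_2 = 2
y_3 = S_2(1) = 5
t_q=27/4 is in segment 2 (τ=3/4); S_2(τ)=7843/1856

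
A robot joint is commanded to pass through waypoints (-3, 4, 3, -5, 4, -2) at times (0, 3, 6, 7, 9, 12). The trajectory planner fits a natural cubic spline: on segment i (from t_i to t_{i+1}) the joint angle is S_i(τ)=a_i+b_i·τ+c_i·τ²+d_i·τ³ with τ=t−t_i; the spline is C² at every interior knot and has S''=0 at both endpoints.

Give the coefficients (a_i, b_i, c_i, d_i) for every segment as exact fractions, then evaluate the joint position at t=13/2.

Δ: Δ0=7/3, Δ1=-1/3, Δ2=-8, Δ3=9/2, Δ4=-2
row 1: diag=12, rhs=-16; c'=1/4, d'=-4/3
row 2: denom=8−3·1/4=29/4; d'=(-46−3·-4/3)/(29/4)=-168/29
row 3: denom=6−1·4/29=170/29; d'=(75−1·-168/29)/(170/29)=2343/170
row 4: denom=10−2·29/85=792/85; d'=(-39−2·2343/170)/(792/85)=-943/132
back: M4=-943/132
back: M3=2343/170−29/85·-943/132=2141/132
back: M2=-168/29−4/29·2141/132=-265/33
back: M1=-4/3−1/4·-265/33=89/132
M: M0=0, M1=89/132, M2=-265/33, M3=2141/132, M4=-943/132, M5=0
seg 0: a=-3, c=M0/2=0, d=(M1−M0)/(6·3)=89/2376, b=Δ0−h0·(2M0+M1)/6=527/264
seg 1: a=4, c=M1/2=89/264, d=(M2−M1)/(6·3)=-383/792, b=Δ1−h1·(2M1+M2)/6=397/132
seg 2: a=3, c=M2/2=-265/66, d=(M3−M2)/(6·1)=97/24, b=Δ2−h2·(2M2+M3)/6=-2119/264
seg 3: a=-5, c=M3/2=2141/264, d=(M4−M3)/(6·2)=-257/132, b=Δ3−h3·(2M3+M4)/6=-173/44
seg 4: a=4, c=M4/2=-943/264, d=(M5−M4)/(6·3)=943/2376, b=Δ4−h4·(2M4+M5)/6=679/132
t_q=13/2 → seg 2, τ=1/2; S=3+-2119/264·τ+-265/66·τ²+97/24·τ³=-3193/2112

  seg 0: a=-3 b=527/264 c=0 d=89/2376
  seg 1: a=4 b=397/132 c=89/264 d=-383/792
  seg 2: a=3 b=-2119/264 c=-265/66 d=97/24
  seg 3: a=-5 b=-173/44 c=2141/264 d=-257/132
  seg 4: a=4 b=679/132 c=-943/264 d=943/2376
S(13/2) = -3193/2112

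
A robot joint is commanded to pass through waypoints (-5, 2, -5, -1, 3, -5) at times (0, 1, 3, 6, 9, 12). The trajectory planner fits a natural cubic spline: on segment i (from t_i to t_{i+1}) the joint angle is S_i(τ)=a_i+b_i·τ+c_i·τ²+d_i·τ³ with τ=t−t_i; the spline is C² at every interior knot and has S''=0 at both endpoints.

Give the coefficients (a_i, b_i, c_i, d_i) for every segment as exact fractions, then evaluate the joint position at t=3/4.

Δ: Δ0=7, Δ1=-7/2, Δ2=4/3, Δ3=4/3, Δ4=-8/3
row 1: diag=6, rhs=-63; c'=1/3, d'=-21/2
row 2: denom=10−2·1/3=28/3; d'=(29−2·-21/2)/(28/3)=75/14
row 3: denom=12−3·9/28=309/28; d'=(0−3·75/14)/(309/28)=-150/103
row 4: denom=12−3·28/103=1152/103; d'=(-24−3·-150/103)/(1152/103)=-337/192
back: M4=-337/192
back: M3=-150/103−28/103·-337/192=-47/48
back: M2=75/14−9/28·-47/48=363/64
back: M1=-21/2−1/3·363/64=-793/64
M: M0=0, M1=-793/64, M2=363/64, M3=-47/48, M4=-337/192, M5=0
seg 0: a=-5, c=M0/2=0, d=(M1−M0)/(6·1)=-793/384, b=Δ0−h0·(2M0+M1)/6=3481/384
seg 1: a=2, c=M1/2=-793/128, d=(M2−M1)/(6·2)=289/192, b=Δ1−h1·(2M1+M2)/6=551/192
seg 2: a=-5, c=M2/2=363/128, d=(M3−M2)/(6·3)=-1277/3456, b=Δ2−h2·(2M2+M3)/6=-739/192
seg 3: a=-1, c=M3/2=-47/96, d=(M4−M3)/(6·3)=-149/3456, b=Δ3−h3·(2M3+M4)/6=1225/384
seg 4: a=3, c=M4/2=-337/384, d=(M5−M4)/(6·3)=337/3456, b=Δ4−h4·(2M4+M5)/6=-175/192
t_q=3/4 → seg 0, τ=3/4; S=-5+3481/384·τ+0·τ²+-793/384·τ³=7599/8192

  seg 0: a=-5 b=3481/384 c=0 d=-793/384
  seg 1: a=2 b=551/192 c=-793/128 d=289/192
  seg 2: a=-5 b=-739/192 c=363/128 d=-1277/3456
  seg 3: a=-1 b=1225/384 c=-47/96 d=-149/3456
  seg 4: a=3 b=-175/192 c=-337/384 d=337/3456
S(3/4) = 7599/8192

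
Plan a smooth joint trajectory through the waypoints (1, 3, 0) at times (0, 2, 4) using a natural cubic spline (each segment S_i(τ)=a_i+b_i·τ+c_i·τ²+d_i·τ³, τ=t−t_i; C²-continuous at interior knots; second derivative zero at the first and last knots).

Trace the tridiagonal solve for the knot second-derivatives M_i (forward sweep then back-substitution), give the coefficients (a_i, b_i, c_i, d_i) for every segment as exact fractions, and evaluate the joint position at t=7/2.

  seg 0: a=1 b=13/8 c=0 d=-5/32
  seg 1: a=3 b=-1/4 c=-15/16 d=5/32
S(7/2) = 267/256

Δ: Δ0=1, Δ1=-3/2
row 1: diag=8, rhs=-15; c'=1/4, d'=-15/8
back: M1=-15/8
M: M0=0, M1=-15/8, M2=0
seg 0: a=1, c=M0/2=0, d=(M1−M0)/(6·2)=-5/32, b=Δ0−h0·(2M0+M1)/6=13/8
seg 1: a=3, c=M1/2=-15/16, d=(M2−M1)/(6·2)=5/32, b=Δ1−h1·(2M1+M2)/6=-1/4
t_q=7/2 → seg 1, τ=3/2; S=3+-1/4·τ+-15/16·τ²+5/32·τ³=267/256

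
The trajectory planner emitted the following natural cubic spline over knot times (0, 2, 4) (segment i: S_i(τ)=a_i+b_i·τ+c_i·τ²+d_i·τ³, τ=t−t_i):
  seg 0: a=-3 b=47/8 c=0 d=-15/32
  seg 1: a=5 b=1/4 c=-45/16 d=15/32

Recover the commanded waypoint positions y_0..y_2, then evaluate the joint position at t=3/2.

y_0=-3 y_1=5 y_2=-2
S(3/2) = 1083/256

y_0 = S_0(0) = a_0 = -3
y_1 = S_1(0) = a_1 = 5
y_2 = S_1(2) = -2
t_q=3/2 is in segment 0 (τ=3/2); S_0(τ)=1083/256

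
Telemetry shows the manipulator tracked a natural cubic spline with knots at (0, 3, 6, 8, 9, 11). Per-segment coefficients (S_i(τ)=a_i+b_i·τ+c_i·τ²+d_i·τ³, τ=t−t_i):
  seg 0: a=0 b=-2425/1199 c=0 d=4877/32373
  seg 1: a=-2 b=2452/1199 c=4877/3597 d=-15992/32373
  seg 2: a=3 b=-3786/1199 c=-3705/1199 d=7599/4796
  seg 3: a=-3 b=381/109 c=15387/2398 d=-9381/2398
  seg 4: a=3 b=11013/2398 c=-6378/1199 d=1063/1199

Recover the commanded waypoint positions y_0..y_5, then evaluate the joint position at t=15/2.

y_0=0 y_1=-2 y_2=3 y_3=-3 y_4=3 y_5=-2
S(15/2) = -128211/38368

y_0 = S_0(0) = a_0 = 0
y_1 = S_1(0) = a_1 = -2
y_2 = S_2(0) = a_2 = 3
y_3 = S_3(0) = a_3 = -3
y_4 = S_4(0) = a_4 = 3
y_5 = S_4(2) = -2
t_q=15/2 is in segment 2 (τ=3/2); S_2(τ)=-128211/38368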